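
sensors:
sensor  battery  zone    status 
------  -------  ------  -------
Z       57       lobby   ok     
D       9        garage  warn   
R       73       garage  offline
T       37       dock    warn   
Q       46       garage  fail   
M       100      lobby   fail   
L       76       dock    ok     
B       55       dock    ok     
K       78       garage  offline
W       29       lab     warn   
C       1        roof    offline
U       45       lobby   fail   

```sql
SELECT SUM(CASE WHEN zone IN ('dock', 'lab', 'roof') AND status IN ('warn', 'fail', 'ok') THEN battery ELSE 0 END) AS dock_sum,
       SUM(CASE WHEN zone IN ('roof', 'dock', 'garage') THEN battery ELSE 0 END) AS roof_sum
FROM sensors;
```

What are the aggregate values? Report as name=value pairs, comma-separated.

dock_sum=197, roof_sum=375

[dock_sum: zone IN ('dock', 'lab', 'roof') AND status IN ('warn', 'fail', 'ok')]
sensor=Z: ✗
sensor=D: ✗
sensor=R: ✗
sensor=T: ✓ → 37
sensor=Q: ✗
sensor=M: ✗
sensor=L: ✓ → 76
sensor=B: ✓ → 55
sensor=K: ✗
sensor=W: ✓ → 29
sensor=C: ✗
sensor=U: ✗
dock_sum = 37 + 76 + 55 + 29 = 197
—
[roof_sum: zone IN ('roof', 'dock', 'garage')]
sensor=Z: ✗
sensor=D: ✓ → 9
sensor=R: ✓ → 73
sensor=T: ✓ → 37
sensor=Q: ✓ → 46
sensor=M: ✗
sensor=L: ✓ → 76
sensor=B: ✓ → 55
sensor=K: ✓ → 78
sensor=W: ✗
sensor=C: ✓ → 1
sensor=U: ✗
roof_sum = 9 + 73 + 37 + 46 + 76 + 55 + 78 + 1 = 375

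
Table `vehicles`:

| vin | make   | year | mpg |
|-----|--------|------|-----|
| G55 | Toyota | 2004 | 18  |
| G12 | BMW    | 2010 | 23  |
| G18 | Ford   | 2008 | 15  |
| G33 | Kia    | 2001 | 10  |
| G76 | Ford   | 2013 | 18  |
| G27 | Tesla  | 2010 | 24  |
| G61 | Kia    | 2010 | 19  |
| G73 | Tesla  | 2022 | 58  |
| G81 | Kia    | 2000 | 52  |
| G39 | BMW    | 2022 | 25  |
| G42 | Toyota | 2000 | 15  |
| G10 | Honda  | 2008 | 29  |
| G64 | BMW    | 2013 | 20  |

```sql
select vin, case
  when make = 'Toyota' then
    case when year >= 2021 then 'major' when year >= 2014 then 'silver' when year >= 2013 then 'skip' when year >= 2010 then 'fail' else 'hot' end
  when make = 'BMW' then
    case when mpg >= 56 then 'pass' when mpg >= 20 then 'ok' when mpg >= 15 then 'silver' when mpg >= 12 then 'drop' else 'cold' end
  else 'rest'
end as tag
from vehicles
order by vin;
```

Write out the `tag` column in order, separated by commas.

vin=G10: make='Honda' → outer ELSE → rest
vin=G12: make='BMW' → inner[mpg >= 20] → ok
vin=G18: make='Ford' → outer ELSE → rest
vin=G27: make='Tesla' → outer ELSE → rest
vin=G33: make='Kia' → outer ELSE → rest
vin=G39: make='BMW' → inner[mpg >= 20] → ok
vin=G42: make='Toyota' → inner[ELSE] → hot
vin=G55: make='Toyota' → inner[ELSE] → hot
vin=G61: make='Kia' → outer ELSE → rest
vin=G64: make='BMW' → inner[mpg >= 20] → ok
vin=G73: make='Tesla' → outer ELSE → rest
vin=G76: make='Ford' → outer ELSE → rest
vin=G81: make='Kia' → outer ELSE → rest

rest, ok, rest, rest, rest, ok, hot, hot, rest, ok, rest, rest, rest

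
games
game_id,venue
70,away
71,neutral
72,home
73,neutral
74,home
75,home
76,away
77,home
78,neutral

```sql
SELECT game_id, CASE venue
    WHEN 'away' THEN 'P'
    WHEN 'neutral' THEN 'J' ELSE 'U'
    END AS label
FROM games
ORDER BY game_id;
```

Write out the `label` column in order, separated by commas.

P, J, U, J, U, U, P, U, J

game_id=70: venue='away' → P
game_id=71: venue='neutral' → J
game_id=72: ELSE → U
game_id=73: venue='neutral' → J
game_id=74: ELSE → U
game_id=75: ELSE → U
game_id=76: venue='away' → P
game_id=77: ELSE → U
game_id=78: venue='neutral' → J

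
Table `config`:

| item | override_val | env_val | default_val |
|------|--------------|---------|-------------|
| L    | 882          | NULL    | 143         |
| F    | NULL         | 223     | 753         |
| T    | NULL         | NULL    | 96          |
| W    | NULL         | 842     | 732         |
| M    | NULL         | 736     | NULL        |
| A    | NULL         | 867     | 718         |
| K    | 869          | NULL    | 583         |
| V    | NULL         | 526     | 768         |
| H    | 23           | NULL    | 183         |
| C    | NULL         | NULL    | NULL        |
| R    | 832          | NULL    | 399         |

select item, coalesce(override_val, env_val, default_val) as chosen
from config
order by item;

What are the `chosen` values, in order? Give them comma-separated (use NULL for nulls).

867, NULL, 223, 23, 869, 882, 736, 832, 96, 526, 842

item=A: override_val=NULL, env_val=867 → 867
item=C: override_val=NULL, env_val=NULL, default_val=NULL (all NULL) → NULL
item=F: override_val=NULL, env_val=223 → 223
item=H: override_val=23 → 23
item=K: override_val=869 → 869
item=L: override_val=882 → 882
item=M: override_val=NULL, env_val=736 → 736
item=R: override_val=832 → 832
item=T: override_val=NULL, env_val=NULL, default_val=96 → 96
item=V: override_val=NULL, env_val=526 → 526
item=W: override_val=NULL, env_val=842 → 842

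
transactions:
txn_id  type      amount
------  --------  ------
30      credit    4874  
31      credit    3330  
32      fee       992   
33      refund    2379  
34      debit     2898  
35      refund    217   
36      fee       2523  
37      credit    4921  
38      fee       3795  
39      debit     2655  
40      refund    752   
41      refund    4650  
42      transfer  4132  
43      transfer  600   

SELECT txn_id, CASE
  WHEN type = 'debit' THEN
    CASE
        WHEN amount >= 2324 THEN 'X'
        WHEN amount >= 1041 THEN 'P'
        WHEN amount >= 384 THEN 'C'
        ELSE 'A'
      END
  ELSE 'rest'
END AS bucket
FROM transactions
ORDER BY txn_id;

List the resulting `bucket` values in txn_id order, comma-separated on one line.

txn_id=30: type='credit' → outer ELSE → rest
txn_id=31: type='credit' → outer ELSE → rest
txn_id=32: type='fee' → outer ELSE → rest
txn_id=33: type='refund' → outer ELSE → rest
txn_id=34: type='debit' → inner[amount >= 2324] → X
txn_id=35: type='refund' → outer ELSE → rest
txn_id=36: type='fee' → outer ELSE → rest
txn_id=37: type='credit' → outer ELSE → rest
txn_id=38: type='fee' → outer ELSE → rest
txn_id=39: type='debit' → inner[amount >= 2324] → X
txn_id=40: type='refund' → outer ELSE → rest
txn_id=41: type='refund' → outer ELSE → rest
txn_id=42: type='transfer' → outer ELSE → rest
txn_id=43: type='transfer' → outer ELSE → rest

rest, rest, rest, rest, X, rest, rest, rest, rest, X, rest, rest, rest, rest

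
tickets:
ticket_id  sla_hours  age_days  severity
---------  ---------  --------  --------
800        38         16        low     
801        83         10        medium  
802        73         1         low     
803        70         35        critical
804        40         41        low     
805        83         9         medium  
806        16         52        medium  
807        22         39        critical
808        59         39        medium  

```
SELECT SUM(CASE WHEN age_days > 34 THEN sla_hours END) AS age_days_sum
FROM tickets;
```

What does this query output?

ticket_id=800: ✗
ticket_id=801: ✗
ticket_id=802: ✗
ticket_id=803: ✓ → 70
ticket_id=804: ✓ → 40
ticket_id=805: ✗
ticket_id=806: ✓ → 16
ticket_id=807: ✓ → 22
ticket_id=808: ✓ → 59
age_days_sum = 70 + 40 + 16 + 22 + 59 = 207

207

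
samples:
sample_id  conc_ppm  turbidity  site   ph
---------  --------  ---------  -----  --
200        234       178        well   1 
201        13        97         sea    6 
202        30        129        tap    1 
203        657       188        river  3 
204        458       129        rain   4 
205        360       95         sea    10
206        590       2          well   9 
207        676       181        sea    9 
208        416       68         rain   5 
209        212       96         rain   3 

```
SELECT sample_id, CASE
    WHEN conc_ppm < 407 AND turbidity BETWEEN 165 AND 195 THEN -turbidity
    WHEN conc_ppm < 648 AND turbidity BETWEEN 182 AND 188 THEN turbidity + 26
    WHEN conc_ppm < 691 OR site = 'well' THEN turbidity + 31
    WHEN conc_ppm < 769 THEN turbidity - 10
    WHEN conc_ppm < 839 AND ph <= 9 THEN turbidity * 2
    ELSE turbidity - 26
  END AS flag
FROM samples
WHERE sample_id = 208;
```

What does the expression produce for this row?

sample_id = 208: conc_ppm=416, turbidity=68, site=rain, ph=5.
conc_ppm < 407 AND turbidity BETWEEN 165 AND 195 → false
conc_ppm < 648 AND turbidity BETWEEN 182 AND 188 → false
conc_ppm < 691 OR site = 'well' → true → 99

99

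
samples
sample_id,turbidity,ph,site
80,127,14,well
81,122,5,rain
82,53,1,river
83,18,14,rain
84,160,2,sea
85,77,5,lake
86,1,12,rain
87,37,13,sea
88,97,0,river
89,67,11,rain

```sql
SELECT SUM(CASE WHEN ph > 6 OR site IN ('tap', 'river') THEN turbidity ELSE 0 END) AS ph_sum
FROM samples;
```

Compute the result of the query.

400

sample_id=80: ✓ → 127
sample_id=81: ✗
sample_id=82: ✓ → 53
sample_id=83: ✓ → 18
sample_id=84: ✗
sample_id=85: ✗
sample_id=86: ✓ → 1
sample_id=87: ✓ → 37
sample_id=88: ✓ → 97
sample_id=89: ✓ → 67
ph_sum = 127 + 53 + 18 + 1 + 37 + 97 + 67 = 400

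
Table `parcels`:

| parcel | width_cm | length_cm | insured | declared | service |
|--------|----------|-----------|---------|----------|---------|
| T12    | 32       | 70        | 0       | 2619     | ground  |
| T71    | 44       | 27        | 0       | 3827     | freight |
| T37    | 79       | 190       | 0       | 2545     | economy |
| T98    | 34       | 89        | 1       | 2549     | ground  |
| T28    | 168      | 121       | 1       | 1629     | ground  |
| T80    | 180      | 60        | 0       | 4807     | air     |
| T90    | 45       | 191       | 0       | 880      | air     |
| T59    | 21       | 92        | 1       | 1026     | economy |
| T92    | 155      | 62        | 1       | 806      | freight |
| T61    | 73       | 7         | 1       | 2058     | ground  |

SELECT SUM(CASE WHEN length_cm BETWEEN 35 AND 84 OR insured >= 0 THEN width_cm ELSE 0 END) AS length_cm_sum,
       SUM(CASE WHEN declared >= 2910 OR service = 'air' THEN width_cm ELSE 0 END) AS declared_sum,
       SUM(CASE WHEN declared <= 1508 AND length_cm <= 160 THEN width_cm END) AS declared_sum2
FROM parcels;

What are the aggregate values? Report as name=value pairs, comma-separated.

length_cm_sum=831, declared_sum=269, declared_sum2=176

[length_cm_sum: length_cm BETWEEN 35 AND 84 OR insured >= 0]
parcel=T12: ✓ → 32
parcel=T71: ✓ → 44
parcel=T37: ✓ → 79
parcel=T98: ✓ → 34
parcel=T28: ✓ → 168
parcel=T80: ✓ → 180
parcel=T90: ✓ → 45
parcel=T59: ✓ → 21
parcel=T92: ✓ → 155
parcel=T61: ✓ → 73
length_cm_sum = 32 + 44 + 79 + 34 + 168 + 180 + 45 + 21 + 155 + 73 = 831
—
[declared_sum: declared >= 2910 OR service = 'air']
parcel=T12: ✗
parcel=T71: ✓ → 44
parcel=T37: ✗
parcel=T98: ✗
parcel=T28: ✗
parcel=T80: ✓ → 180
parcel=T90: ✓ → 45
parcel=T59: ✗
parcel=T92: ✗
parcel=T61: ✗
declared_sum = 44 + 180 + 45 = 269
—
[declared_sum2: declared <= 1508 AND length_cm <= 160]
parcel=T12: ✗
parcel=T71: ✗
parcel=T37: ✗
parcel=T98: ✗
parcel=T28: ✗
parcel=T80: ✗
parcel=T90: ✗
parcel=T59: ✓ → 21
parcel=T92: ✓ → 155
parcel=T61: ✗
declared_sum2 = 21 + 155 = 176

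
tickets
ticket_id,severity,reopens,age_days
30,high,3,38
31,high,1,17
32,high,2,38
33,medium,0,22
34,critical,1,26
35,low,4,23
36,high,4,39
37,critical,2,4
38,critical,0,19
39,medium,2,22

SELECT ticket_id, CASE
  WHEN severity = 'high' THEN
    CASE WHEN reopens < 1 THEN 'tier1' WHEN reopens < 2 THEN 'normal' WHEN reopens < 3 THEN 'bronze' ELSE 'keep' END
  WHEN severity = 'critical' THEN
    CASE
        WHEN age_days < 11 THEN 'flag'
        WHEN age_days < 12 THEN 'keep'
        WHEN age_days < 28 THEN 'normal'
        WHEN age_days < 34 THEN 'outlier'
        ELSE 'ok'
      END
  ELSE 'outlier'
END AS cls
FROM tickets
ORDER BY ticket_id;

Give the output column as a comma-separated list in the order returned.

ticket_id=30: severity='high' → inner[ELSE] → keep
ticket_id=31: severity='high' → inner[reopens < 2] → normal
ticket_id=32: severity='high' → inner[reopens < 3] → bronze
ticket_id=33: severity='medium' → outer ELSE → outlier
ticket_id=34: severity='critical' → inner[age_days < 28] → normal
ticket_id=35: severity='low' → outer ELSE → outlier
ticket_id=36: severity='high' → inner[ELSE] → keep
ticket_id=37: severity='critical' → inner[age_days < 11] → flag
ticket_id=38: severity='critical' → inner[age_days < 28] → normal
ticket_id=39: severity='medium' → outer ELSE → outlier

keep, normal, bronze, outlier, normal, outlier, keep, flag, normal, outlier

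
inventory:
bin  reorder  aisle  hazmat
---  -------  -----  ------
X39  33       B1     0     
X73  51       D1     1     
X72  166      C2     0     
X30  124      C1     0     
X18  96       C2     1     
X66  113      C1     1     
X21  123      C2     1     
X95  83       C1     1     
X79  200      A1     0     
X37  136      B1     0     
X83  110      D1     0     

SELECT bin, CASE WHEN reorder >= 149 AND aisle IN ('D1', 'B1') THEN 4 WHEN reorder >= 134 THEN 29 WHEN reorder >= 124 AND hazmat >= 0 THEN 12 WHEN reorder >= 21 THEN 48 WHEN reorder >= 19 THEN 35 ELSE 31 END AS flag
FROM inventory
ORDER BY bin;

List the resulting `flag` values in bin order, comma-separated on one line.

bin=X18: reorder >= 21 → 48
bin=X21: reorder >= 21 → 48
bin=X30: reorder >= 124 AND hazmat >= 0 → 12
bin=X37: reorder >= 134 → 29
bin=X39: reorder >= 21 → 48
bin=X66: reorder >= 21 → 48
bin=X72: reorder >= 134 → 29
bin=X73: reorder >= 21 → 48
bin=X79: reorder >= 134 → 29
bin=X83: reorder >= 21 → 48
bin=X95: reorder >= 21 → 48

48, 48, 12, 29, 48, 48, 29, 48, 29, 48, 48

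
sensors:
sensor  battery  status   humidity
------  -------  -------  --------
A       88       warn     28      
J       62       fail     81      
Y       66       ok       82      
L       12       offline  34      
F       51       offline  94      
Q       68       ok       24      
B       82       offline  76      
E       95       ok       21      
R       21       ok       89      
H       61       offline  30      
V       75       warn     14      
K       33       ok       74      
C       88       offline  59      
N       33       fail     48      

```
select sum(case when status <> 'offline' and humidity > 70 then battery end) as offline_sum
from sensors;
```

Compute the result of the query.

sensor=A: ✗
sensor=J: ✓ → 62
sensor=Y: ✓ → 66
sensor=L: ✗
sensor=F: ✗
sensor=Q: ✗
sensor=B: ✗
sensor=E: ✗
sensor=R: ✓ → 21
sensor=H: ✗
sensor=V: ✗
sensor=K: ✓ → 33
sensor=C: ✗
sensor=N: ✗
offline_sum = 62 + 66 + 21 + 33 = 182

182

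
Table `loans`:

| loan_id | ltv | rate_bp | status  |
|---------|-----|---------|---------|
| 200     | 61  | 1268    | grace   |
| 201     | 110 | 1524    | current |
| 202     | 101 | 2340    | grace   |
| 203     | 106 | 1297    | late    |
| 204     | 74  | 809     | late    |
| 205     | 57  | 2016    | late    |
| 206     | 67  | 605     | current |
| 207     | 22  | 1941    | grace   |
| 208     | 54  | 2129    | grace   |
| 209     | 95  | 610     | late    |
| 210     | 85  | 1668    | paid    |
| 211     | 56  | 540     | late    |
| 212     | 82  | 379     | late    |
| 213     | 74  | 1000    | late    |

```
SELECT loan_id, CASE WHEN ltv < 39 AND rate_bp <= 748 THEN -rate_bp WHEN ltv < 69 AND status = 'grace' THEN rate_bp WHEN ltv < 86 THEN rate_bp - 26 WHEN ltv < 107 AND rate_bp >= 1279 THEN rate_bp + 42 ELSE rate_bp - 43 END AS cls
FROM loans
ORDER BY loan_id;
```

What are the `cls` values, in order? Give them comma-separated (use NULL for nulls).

1268, 1481, 2382, 1339, 783, 1990, 579, 1941, 2129, 567, 1642, 514, 353, 974

loan_id=200: ltv < 69 AND status = 'grace' → 1268
loan_id=201: ELSE → 1481
loan_id=202: ltv < 107 AND rate_bp >= 1279 → 2382
loan_id=203: ltv < 107 AND rate_bp >= 1279 → 1339
loan_id=204: ltv < 86 → 783
loan_id=205: ltv < 86 → 1990
loan_id=206: ltv < 86 → 579
loan_id=207: ltv < 69 AND status = 'grace' → 1941
loan_id=208: ltv < 69 AND status = 'grace' → 2129
loan_id=209: ELSE → 567
loan_id=210: ltv < 86 → 1642
loan_id=211: ltv < 86 → 514
loan_id=212: ltv < 86 → 353
loan_id=213: ltv < 86 → 974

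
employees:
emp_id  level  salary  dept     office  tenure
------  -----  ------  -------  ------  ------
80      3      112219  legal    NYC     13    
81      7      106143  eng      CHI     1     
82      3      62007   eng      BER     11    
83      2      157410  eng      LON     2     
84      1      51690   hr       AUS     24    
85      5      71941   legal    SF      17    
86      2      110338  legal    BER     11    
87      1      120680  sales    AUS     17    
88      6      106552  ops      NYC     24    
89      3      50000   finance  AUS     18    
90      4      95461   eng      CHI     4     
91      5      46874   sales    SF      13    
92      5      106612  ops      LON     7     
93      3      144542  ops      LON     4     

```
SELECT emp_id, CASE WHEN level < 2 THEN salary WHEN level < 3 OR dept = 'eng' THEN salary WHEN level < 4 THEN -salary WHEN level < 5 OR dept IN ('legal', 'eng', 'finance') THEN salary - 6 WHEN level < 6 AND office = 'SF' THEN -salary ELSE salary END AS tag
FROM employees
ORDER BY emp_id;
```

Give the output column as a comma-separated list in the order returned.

-112219, 106143, 62007, 157410, 51690, 71935, 110338, 120680, 106552, -50000, 95461, -46874, 106612, -144542

emp_id=80: level < 4 → -112219
emp_id=81: level < 3 OR dept = 'eng' → 106143
emp_id=82: level < 3 OR dept = 'eng' → 62007
emp_id=83: level < 3 OR dept = 'eng' → 157410
emp_id=84: level < 2 → 51690
emp_id=85: level < 5 OR dept IN ('legal', 'eng', 'finance') → 71935
emp_id=86: level < 3 OR dept = 'eng' → 110338
emp_id=87: level < 2 → 120680
emp_id=88: ELSE → 106552
emp_id=89: level < 4 → -50000
emp_id=90: level < 3 OR dept = 'eng' → 95461
emp_id=91: level < 6 AND office = 'SF' → -46874
emp_id=92: ELSE → 106612
emp_id=93: level < 4 → -144542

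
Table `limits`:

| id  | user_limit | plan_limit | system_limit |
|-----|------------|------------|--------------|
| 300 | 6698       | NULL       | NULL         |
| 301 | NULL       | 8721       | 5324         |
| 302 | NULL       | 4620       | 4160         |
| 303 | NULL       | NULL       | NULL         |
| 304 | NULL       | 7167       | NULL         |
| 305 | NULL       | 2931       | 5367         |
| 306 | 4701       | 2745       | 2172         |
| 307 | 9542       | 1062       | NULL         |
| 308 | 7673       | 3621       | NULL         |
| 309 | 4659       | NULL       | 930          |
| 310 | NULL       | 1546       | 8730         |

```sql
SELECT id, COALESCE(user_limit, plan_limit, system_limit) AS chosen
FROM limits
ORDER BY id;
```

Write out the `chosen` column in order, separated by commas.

id=300: user_limit=6698 → 6698
id=301: user_limit=NULL, plan_limit=8721 → 8721
id=302: user_limit=NULL, plan_limit=4620 → 4620
id=303: user_limit=NULL, plan_limit=NULL, system_limit=NULL (all NULL) → NULL
id=304: user_limit=NULL, plan_limit=7167 → 7167
id=305: user_limit=NULL, plan_limit=2931 → 2931
id=306: user_limit=4701 → 4701
id=307: user_limit=9542 → 9542
id=308: user_limit=7673 → 7673
id=309: user_limit=4659 → 4659
id=310: user_limit=NULL, plan_limit=1546 → 1546

6698, 8721, 4620, NULL, 7167, 2931, 4701, 9542, 7673, 4659, 1546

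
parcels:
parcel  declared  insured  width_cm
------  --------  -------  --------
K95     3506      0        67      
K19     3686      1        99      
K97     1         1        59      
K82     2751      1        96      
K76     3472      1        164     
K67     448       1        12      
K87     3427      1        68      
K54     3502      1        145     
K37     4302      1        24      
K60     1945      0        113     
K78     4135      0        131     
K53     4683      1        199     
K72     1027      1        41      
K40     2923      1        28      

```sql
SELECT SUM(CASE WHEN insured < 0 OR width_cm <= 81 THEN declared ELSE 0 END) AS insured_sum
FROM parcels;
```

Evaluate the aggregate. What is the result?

parcel=K95: ✓ → 3506
parcel=K19: ✗
parcel=K97: ✓ → 1
parcel=K82: ✗
parcel=K76: ✗
parcel=K67: ✓ → 448
parcel=K87: ✓ → 3427
parcel=K54: ✗
parcel=K37: ✓ → 4302
parcel=K60: ✗
parcel=K78: ✗
parcel=K53: ✗
parcel=K72: ✓ → 1027
parcel=K40: ✓ → 2923
insured_sum = 3506 + 1 + 448 + 3427 + 4302 + 1027 + 2923 = 15634

15634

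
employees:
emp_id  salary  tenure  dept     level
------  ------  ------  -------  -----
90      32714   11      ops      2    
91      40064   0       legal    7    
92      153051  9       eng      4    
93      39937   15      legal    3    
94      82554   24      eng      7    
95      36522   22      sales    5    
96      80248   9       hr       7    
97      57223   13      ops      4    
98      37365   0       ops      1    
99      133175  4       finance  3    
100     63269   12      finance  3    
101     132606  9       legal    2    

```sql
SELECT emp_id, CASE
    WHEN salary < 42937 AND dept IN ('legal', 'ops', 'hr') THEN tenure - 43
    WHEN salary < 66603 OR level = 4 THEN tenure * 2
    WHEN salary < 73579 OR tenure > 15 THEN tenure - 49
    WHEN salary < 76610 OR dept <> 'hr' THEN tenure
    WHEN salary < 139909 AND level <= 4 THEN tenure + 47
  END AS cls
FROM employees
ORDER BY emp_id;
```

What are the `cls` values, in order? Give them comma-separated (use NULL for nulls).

-32, -43, 18, -28, -25, 44, NULL, 26, -43, 4, 24, 9

emp_id=90: salary < 42937 AND dept IN ('legal', 'ops', 'hr') → -32
emp_id=91: salary < 42937 AND dept IN ('legal', 'ops', 'hr') → -43
emp_id=92: salary < 66603 OR level = 4 → 18
emp_id=93: salary < 42937 AND dept IN ('legal', 'ops', 'hr') → -28
emp_id=94: salary < 73579 OR tenure > 15 → -25
emp_id=95: salary < 66603 OR level = 4 → 44
emp_id=96: (no match → NULL) → NULL
emp_id=97: salary < 66603 OR level = 4 → 26
emp_id=98: salary < 42937 AND dept IN ('legal', 'ops', 'hr') → -43
emp_id=99: salary < 76610 OR dept <> 'hr' → 4
emp_id=100: salary < 66603 OR level = 4 → 24
emp_id=101: salary < 76610 OR dept <> 'hr' → 9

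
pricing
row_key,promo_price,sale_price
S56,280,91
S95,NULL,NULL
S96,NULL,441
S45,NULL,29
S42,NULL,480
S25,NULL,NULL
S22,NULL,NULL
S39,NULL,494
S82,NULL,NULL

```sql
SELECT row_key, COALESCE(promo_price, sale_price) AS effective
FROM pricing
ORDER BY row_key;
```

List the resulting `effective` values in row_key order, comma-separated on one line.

NULL, NULL, 494, 480, 29, 280, NULL, NULL, 441

row_key=S22: promo_price=NULL, sale_price=NULL (all NULL) → NULL
row_key=S25: promo_price=NULL, sale_price=NULL (all NULL) → NULL
row_key=S39: promo_price=NULL, sale_price=494 → 494
row_key=S42: promo_price=NULL, sale_price=480 → 480
row_key=S45: promo_price=NULL, sale_price=29 → 29
row_key=S56: promo_price=280 → 280
row_key=S82: promo_price=NULL, sale_price=NULL (all NULL) → NULL
row_key=S95: promo_price=NULL, sale_price=NULL (all NULL) → NULL
row_key=S96: promo_price=NULL, sale_price=441 → 441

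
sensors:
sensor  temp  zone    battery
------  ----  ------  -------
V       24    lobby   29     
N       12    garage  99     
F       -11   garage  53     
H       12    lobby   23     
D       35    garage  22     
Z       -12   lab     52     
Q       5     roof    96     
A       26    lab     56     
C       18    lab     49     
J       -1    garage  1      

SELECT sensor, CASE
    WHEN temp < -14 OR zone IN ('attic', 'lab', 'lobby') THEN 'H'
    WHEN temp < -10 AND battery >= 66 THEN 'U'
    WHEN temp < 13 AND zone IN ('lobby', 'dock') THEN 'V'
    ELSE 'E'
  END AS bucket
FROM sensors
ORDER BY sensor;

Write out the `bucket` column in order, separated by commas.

H, H, E, E, H, E, E, E, H, H

sensor=A: temp < -14 OR zone IN ('attic', 'lab', 'lobby') → H
sensor=C: temp < -14 OR zone IN ('attic', 'lab', 'lobby') → H
sensor=D: ELSE → E
sensor=F: ELSE → E
sensor=H: temp < -14 OR zone IN ('attic', 'lab', 'lobby') → H
sensor=J: ELSE → E
sensor=N: ELSE → E
sensor=Q: ELSE → E
sensor=V: temp < -14 OR zone IN ('attic', 'lab', 'lobby') → H
sensor=Z: temp < -14 OR zone IN ('attic', 'lab', 'lobby') → H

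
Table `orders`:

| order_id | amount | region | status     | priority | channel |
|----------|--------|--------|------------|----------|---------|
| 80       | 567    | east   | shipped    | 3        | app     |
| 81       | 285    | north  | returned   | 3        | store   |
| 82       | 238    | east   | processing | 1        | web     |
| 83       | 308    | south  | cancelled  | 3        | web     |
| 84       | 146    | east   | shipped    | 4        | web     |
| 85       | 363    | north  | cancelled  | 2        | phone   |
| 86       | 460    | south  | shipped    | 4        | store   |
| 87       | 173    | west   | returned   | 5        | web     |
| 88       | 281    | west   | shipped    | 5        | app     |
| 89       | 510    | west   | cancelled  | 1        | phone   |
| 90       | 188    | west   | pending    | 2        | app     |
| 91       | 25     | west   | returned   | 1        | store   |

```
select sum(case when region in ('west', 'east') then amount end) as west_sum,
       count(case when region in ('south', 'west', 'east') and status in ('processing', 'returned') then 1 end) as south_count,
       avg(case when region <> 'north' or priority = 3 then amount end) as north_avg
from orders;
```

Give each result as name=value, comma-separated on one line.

[west_sum: region in ('west', 'east')]
order_id=80: ✓ → 567
order_id=81: ✗
order_id=82: ✓ → 238
order_id=83: ✗
order_id=84: ✓ → 146
order_id=85: ✗
order_id=86: ✗
order_id=87: ✓ → 173
order_id=88: ✓ → 281
order_id=89: ✓ → 510
order_id=90: ✓ → 188
order_id=91: ✓ → 25
west_sum = 567 + 238 + 146 + 173 + 281 + 510 + 188 + 25 = 2128
—
[south_count: region in ('south', 'west', 'east') and status in ('processing', 'returned')]
order_id=80: ✗
order_id=81: ✗
order_id=82: ✓ → 1
order_id=83: ✗
order_id=84: ✗
order_id=85: ✗
order_id=86: ✗
order_id=87: ✓ → 1
order_id=88: ✗
order_id=89: ✗
order_id=90: ✗
order_id=91: ✓ → 1
south_count = COUNT(1, 1, 1) = 3
—
[north_avg: region <> 'north' or priority = 3]
order_id=80: ✓ → 567
order_id=81: ✓ → 285
order_id=82: ✓ → 238
order_id=83: ✓ → 308
order_id=84: ✓ → 146
order_id=85: ✗
order_id=86: ✓ → 460
order_id=87: ✓ → 173
order_id=88: ✓ → 281
order_id=89: ✓ → 510
order_id=90: ✓ → 188
order_id=91: ✓ → 25
north_avg = (567 + 285 + 238 + 308 + 146 + 460 + 173 + 281 + 510 + 188 + 25) / 11 = 289.1818181818

west_sum=2128, south_count=3, north_avg=289.1818181818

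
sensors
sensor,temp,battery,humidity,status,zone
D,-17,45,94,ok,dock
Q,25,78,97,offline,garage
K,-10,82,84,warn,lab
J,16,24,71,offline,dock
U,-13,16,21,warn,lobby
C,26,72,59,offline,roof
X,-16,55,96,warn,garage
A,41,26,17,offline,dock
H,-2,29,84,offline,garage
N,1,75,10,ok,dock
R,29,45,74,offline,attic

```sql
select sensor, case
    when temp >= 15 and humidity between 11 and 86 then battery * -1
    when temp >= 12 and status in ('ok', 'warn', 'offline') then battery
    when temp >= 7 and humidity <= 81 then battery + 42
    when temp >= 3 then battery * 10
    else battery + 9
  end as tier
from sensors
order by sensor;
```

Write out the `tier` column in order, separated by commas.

sensor=A: temp >= 15 and humidity between 11 and 86 → -26
sensor=C: temp >= 15 and humidity between 11 and 86 → -72
sensor=D: ELSE → 54
sensor=H: ELSE → 38
sensor=J: temp >= 15 and humidity between 11 and 86 → -24
sensor=K: ELSE → 91
sensor=N: ELSE → 84
sensor=Q: temp >= 12 and status in ('ok', 'warn', 'offline') → 78
sensor=R: temp >= 15 and humidity between 11 and 86 → -45
sensor=U: ELSE → 25
sensor=X: ELSE → 64

-26, -72, 54, 38, -24, 91, 84, 78, -45, 25, 64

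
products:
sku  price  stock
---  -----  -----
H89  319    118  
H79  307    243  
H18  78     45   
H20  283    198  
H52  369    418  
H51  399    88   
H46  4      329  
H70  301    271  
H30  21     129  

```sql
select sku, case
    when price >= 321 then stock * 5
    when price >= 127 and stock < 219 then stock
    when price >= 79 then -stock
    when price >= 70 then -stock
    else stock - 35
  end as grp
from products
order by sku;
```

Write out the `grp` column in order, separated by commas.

sku=H18: price >= 70 → -45
sku=H20: price >= 127 and stock < 219 → 198
sku=H30: ELSE → 94
sku=H46: ELSE → 294
sku=H51: price >= 321 → 440
sku=H52: price >= 321 → 2090
sku=H70: price >= 79 → -271
sku=H79: price >= 79 → -243
sku=H89: price >= 127 and stock < 219 → 118

-45, 198, 94, 294, 440, 2090, -271, -243, 118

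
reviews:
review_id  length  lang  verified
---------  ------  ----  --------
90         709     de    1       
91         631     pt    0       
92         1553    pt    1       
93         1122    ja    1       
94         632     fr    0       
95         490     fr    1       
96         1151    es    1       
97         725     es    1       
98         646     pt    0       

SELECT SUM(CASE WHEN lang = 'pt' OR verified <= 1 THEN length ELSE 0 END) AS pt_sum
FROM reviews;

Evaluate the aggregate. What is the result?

7659

review_id=90: ✓ → 709
review_id=91: ✓ → 631
review_id=92: ✓ → 1553
review_id=93: ✓ → 1122
review_id=94: ✓ → 632
review_id=95: ✓ → 490
review_id=96: ✓ → 1151
review_id=97: ✓ → 725
review_id=98: ✓ → 646
pt_sum = 709 + 631 + 1553 + 1122 + 632 + 490 + 1151 + 725 + 646 = 7659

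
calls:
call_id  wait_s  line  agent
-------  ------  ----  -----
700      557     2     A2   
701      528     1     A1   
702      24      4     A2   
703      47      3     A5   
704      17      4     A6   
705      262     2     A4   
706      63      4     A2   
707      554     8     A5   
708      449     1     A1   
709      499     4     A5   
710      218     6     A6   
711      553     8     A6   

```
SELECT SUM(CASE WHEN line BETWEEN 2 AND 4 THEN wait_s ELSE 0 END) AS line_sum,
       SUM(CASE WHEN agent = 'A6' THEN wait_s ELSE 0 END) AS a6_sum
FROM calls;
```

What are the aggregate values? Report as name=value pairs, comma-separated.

[line_sum: line BETWEEN 2 AND 4]
call_id=700: ✓ → 557
call_id=701: ✗
call_id=702: ✓ → 24
call_id=703: ✓ → 47
call_id=704: ✓ → 17
call_id=705: ✓ → 262
call_id=706: ✓ → 63
call_id=707: ✗
call_id=708: ✗
call_id=709: ✓ → 499
call_id=710: ✗
call_id=711: ✗
line_sum = 557 + 24 + 47 + 17 + 262 + 63 + 499 = 1469
—
[a6_sum: agent = 'A6']
call_id=700: ✗
call_id=701: ✗
call_id=702: ✗
call_id=703: ✗
call_id=704: ✓ → 17
call_id=705: ✗
call_id=706: ✗
call_id=707: ✗
call_id=708: ✗
call_id=709: ✗
call_id=710: ✓ → 218
call_id=711: ✓ → 553
a6_sum = 17 + 218 + 553 = 788

line_sum=1469, a6_sum=788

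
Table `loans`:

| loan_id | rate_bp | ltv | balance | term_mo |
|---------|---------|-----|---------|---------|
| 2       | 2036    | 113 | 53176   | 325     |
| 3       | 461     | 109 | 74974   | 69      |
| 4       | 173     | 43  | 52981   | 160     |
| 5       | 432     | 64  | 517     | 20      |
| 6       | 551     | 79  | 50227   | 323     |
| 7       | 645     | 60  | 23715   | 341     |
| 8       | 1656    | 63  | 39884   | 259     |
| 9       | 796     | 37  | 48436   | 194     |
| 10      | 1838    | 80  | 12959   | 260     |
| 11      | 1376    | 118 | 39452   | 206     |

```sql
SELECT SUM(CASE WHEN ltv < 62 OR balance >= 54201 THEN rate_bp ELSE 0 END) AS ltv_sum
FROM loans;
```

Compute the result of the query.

2075

loan_id=2: ✗
loan_id=3: ✓ → 461
loan_id=4: ✓ → 173
loan_id=5: ✗
loan_id=6: ✗
loan_id=7: ✓ → 645
loan_id=8: ✗
loan_id=9: ✓ → 796
loan_id=10: ✗
loan_id=11: ✗
ltv_sum = 461 + 173 + 645 + 796 = 2075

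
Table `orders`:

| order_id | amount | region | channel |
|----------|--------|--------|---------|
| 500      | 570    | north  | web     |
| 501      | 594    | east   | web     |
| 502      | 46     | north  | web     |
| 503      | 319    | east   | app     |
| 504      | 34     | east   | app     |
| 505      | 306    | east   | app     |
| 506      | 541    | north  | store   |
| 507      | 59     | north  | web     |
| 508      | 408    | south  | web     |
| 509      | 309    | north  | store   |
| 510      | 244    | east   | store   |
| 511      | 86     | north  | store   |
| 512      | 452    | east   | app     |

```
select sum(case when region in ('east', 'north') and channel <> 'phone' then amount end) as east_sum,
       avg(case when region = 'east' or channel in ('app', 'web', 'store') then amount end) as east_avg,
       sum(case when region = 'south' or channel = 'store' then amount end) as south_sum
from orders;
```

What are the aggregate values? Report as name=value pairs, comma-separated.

[east_sum: region in ('east', 'north') and channel <> 'phone']
order_id=500: ✓ → 570
order_id=501: ✓ → 594
order_id=502: ✓ → 46
order_id=503: ✓ → 319
order_id=504: ✓ → 34
order_id=505: ✓ → 306
order_id=506: ✓ → 541
order_id=507: ✓ → 59
order_id=508: ✗
order_id=509: ✓ → 309
order_id=510: ✓ → 244
order_id=511: ✓ → 86
order_id=512: ✓ → 452
east_sum = 570 + 594 + 46 + 319 + 34 + 306 + 541 + 59 + 309 + 244 + 86 + 452 = 3560
—
[east_avg: region = 'east' or channel in ('app', 'web', 'store')]
order_id=500: ✓ → 570
order_id=501: ✓ → 594
order_id=502: ✓ → 46
order_id=503: ✓ → 319
order_id=504: ✓ → 34
order_id=505: ✓ → 306
order_id=506: ✓ → 541
order_id=507: ✓ → 59
order_id=508: ✓ → 408
order_id=509: ✓ → 309
order_id=510: ✓ → 244
order_id=511: ✓ → 86
order_id=512: ✓ → 452
east_avg = (570 + 594 + 46 + 319 + 34 + 306 + 541 + 59 + 408 + 309 + 244 + 86 + 452) / 13 = 305.2307692308
—
[south_sum: region = 'south' or channel = 'store']
order_id=500: ✗
order_id=501: ✗
order_id=502: ✗
order_id=503: ✗
order_id=504: ✗
order_id=505: ✗
order_id=506: ✓ → 541
order_id=507: ✗
order_id=508: ✓ → 408
order_id=509: ✓ → 309
order_id=510: ✓ → 244
order_id=511: ✓ → 86
order_id=512: ✗
south_sum = 541 + 408 + 309 + 244 + 86 = 1588

east_sum=3560, east_avg=305.2307692308, south_sum=1588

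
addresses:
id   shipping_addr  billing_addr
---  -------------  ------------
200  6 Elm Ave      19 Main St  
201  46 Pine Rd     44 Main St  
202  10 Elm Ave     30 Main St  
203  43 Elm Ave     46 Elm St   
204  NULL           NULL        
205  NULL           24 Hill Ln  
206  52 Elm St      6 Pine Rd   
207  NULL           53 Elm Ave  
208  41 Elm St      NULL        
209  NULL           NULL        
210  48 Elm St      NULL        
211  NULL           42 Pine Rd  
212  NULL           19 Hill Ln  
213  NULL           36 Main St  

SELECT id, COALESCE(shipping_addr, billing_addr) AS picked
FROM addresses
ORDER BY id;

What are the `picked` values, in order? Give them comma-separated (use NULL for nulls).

id=200: shipping_addr=6 Elm Ave → 6 Elm Ave
id=201: shipping_addr=46 Pine Rd → 46 Pine Rd
id=202: shipping_addr=10 Elm Ave → 10 Elm Ave
id=203: shipping_addr=43 Elm Ave → 43 Elm Ave
id=204: shipping_addr=NULL, billing_addr=NULL (all NULL) → NULL
id=205: shipping_addr=NULL, billing_addr=24 Hill Ln → 24 Hill Ln
id=206: shipping_addr=52 Elm St → 52 Elm St
id=207: shipping_addr=NULL, billing_addr=53 Elm Ave → 53 Elm Ave
id=208: shipping_addr=41 Elm St → 41 Elm St
id=209: shipping_addr=NULL, billing_addr=NULL (all NULL) → NULL
id=210: shipping_addr=48 Elm St → 48 Elm St
id=211: shipping_addr=NULL, billing_addr=42 Pine Rd → 42 Pine Rd
id=212: shipping_addr=NULL, billing_addr=19 Hill Ln → 19 Hill Ln
id=213: shipping_addr=NULL, billing_addr=36 Main St → 36 Main St

6 Elm Ave, 46 Pine Rd, 10 Elm Ave, 43 Elm Ave, NULL, 24 Hill Ln, 52 Elm St, 53 Elm Ave, 41 Elm St, NULL, 48 Elm St, 42 Pine Rd, 19 Hill Ln, 36 Main St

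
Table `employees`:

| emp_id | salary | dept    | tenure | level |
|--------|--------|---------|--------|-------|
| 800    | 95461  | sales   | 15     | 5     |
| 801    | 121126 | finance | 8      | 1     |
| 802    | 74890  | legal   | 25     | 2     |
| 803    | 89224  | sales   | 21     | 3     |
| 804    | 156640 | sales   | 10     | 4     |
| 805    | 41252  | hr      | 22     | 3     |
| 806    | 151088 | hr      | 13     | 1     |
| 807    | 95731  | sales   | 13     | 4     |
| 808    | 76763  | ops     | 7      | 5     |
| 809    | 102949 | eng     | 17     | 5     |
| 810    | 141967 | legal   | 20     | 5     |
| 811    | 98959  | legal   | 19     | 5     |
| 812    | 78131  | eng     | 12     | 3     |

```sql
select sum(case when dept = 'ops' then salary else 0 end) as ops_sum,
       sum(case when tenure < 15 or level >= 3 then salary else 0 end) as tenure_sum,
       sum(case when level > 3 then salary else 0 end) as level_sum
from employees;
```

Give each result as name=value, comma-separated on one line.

[ops_sum: dept = 'ops']
emp_id=800: ✗
emp_id=801: ✗
emp_id=802: ✗
emp_id=803: ✗
emp_id=804: ✗
emp_id=805: ✗
emp_id=806: ✗
emp_id=807: ✗
emp_id=808: ✓ → 76763
emp_id=809: ✗
emp_id=810: ✗
emp_id=811: ✗
emp_id=812: ✗
ops_sum = 76763
—
[tenure_sum: tenure < 15 or level >= 3]
emp_id=800: ✓ → 95461
emp_id=801: ✓ → 121126
emp_id=802: ✗
emp_id=803: ✓ → 89224
emp_id=804: ✓ → 156640
emp_id=805: ✓ → 41252
emp_id=806: ✓ → 151088
emp_id=807: ✓ → 95731
emp_id=808: ✓ → 76763
emp_id=809: ✓ → 102949
emp_id=810: ✓ → 141967
emp_id=811: ✓ → 98959
emp_id=812: ✓ → 78131
tenure_sum = 95461 + 121126 + 89224 + 156640 + 41252 + 151088 + 95731 + 76763 + 102949 + 141967 + 98959 + 78131 = 1249291
—
[level_sum: level > 3]
emp_id=800: ✓ → 95461
emp_id=801: ✗
emp_id=802: ✗
emp_id=803: ✗
emp_id=804: ✓ → 156640
emp_id=805: ✗
emp_id=806: ✗
emp_id=807: ✓ → 95731
emp_id=808: ✓ → 76763
emp_id=809: ✓ → 102949
emp_id=810: ✓ → 141967
emp_id=811: ✓ → 98959
emp_id=812: ✗
level_sum = 95461 + 156640 + 95731 + 76763 + 102949 + 141967 + 98959 = 768470

ops_sum=76763, tenure_sum=1249291, level_sum=768470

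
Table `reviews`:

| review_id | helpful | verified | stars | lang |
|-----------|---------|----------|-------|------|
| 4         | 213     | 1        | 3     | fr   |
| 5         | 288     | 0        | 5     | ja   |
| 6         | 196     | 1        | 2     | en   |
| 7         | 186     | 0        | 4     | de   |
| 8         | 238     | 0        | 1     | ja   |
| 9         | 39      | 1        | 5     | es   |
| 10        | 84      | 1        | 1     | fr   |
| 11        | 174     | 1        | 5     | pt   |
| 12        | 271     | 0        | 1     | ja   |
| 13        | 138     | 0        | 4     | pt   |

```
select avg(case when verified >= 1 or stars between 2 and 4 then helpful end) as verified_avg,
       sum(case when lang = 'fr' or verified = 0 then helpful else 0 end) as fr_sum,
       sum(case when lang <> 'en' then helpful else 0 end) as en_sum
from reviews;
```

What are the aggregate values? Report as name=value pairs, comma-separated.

verified_avg=147.1428571429, fr_sum=1418, en_sum=1631

[verified_avg: verified >= 1 or stars between 2 and 4]
review_id=4: ✓ → 213
review_id=5: ✗
review_id=6: ✓ → 196
review_id=7: ✓ → 186
review_id=8: ✗
review_id=9: ✓ → 39
review_id=10: ✓ → 84
review_id=11: ✓ → 174
review_id=12: ✗
review_id=13: ✓ → 138
verified_avg = (213 + 196 + 186 + 39 + 84 + 174 + 138) / 7 = 147.1428571429
—
[fr_sum: lang = 'fr' or verified = 0]
review_id=4: ✓ → 213
review_id=5: ✓ → 288
review_id=6: ✗
review_id=7: ✓ → 186
review_id=8: ✓ → 238
review_id=9: ✗
review_id=10: ✓ → 84
review_id=11: ✗
review_id=12: ✓ → 271
review_id=13: ✓ → 138
fr_sum = 213 + 288 + 186 + 238 + 84 + 271 + 138 = 1418
—
[en_sum: lang <> 'en']
review_id=4: ✓ → 213
review_id=5: ✓ → 288
review_id=6: ✗
review_id=7: ✓ → 186
review_id=8: ✓ → 238
review_id=9: ✓ → 39
review_id=10: ✓ → 84
review_id=11: ✓ → 174
review_id=12: ✓ → 271
review_id=13: ✓ → 138
en_sum = 213 + 288 + 186 + 238 + 39 + 84 + 174 + 271 + 138 = 1631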